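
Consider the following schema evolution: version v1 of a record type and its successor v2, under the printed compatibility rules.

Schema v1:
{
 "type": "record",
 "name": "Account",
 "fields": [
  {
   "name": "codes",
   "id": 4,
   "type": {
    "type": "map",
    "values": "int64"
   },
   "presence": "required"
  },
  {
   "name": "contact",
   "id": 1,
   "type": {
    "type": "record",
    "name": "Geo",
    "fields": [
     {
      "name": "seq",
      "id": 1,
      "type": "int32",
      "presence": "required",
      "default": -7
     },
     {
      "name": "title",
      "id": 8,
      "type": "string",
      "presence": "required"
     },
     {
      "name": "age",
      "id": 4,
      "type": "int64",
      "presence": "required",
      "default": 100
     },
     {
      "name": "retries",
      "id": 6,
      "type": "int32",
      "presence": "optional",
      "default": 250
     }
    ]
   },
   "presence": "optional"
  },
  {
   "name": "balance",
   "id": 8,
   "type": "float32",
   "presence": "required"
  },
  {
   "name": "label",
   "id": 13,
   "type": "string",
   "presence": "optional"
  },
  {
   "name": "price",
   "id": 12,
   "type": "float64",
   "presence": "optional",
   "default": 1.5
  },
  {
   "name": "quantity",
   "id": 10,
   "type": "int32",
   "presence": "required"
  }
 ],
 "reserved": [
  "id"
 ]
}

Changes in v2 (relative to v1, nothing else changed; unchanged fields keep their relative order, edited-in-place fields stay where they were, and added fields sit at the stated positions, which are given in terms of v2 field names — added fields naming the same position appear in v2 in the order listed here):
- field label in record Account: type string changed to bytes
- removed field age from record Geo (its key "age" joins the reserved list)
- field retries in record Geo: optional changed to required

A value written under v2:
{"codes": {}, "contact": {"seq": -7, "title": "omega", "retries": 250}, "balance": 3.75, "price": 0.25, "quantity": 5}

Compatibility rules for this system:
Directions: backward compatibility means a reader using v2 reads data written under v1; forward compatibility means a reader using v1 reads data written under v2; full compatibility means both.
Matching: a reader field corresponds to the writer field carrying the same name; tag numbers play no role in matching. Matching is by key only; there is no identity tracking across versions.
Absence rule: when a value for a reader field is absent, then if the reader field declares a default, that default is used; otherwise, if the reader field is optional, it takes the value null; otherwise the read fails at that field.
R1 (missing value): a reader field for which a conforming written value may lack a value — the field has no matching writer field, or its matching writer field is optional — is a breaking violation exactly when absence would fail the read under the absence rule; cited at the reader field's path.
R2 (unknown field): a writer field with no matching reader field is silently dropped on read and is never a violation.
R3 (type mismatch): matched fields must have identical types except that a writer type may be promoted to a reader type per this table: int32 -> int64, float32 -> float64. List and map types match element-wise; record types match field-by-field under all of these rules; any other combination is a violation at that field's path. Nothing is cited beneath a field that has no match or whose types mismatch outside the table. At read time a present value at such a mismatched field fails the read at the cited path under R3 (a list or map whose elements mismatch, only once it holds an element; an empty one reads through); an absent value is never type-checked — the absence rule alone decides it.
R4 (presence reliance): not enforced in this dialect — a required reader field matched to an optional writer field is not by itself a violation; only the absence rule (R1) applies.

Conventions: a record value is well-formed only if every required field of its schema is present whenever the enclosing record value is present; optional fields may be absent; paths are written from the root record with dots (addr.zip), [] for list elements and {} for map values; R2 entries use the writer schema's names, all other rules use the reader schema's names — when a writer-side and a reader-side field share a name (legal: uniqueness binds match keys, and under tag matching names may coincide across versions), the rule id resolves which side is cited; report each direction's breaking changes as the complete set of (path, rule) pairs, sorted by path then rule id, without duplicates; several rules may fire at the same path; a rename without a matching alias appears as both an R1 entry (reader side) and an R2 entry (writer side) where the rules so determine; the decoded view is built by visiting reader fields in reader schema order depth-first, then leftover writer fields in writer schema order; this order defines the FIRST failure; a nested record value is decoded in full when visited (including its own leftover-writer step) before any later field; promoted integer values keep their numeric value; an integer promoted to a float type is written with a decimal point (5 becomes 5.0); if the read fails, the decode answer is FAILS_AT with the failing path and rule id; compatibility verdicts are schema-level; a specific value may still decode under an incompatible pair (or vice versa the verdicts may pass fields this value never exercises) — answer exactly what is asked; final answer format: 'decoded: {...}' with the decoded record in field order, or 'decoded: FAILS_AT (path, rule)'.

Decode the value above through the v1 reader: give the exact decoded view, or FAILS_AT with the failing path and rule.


each type pair in Account: writer, then reader
migrating the Account value to v1:
  codes := {}
  contact.seq := -7
  contact.title := "omega"
  contact.age := 100 (absent -> default)
  contact.retries := 250
  balance := 3.75
  label := null (absent, optional -> null)
  price := 0.25
  quantity := 5
  => decoded: {"codes": {}, "contact": {"seq": -7, "title": "omega", "age": 100, "retries": 250}, "balance": 3.75, "label": null, "price": 0.25, "quantity": 5}
ruling out the remaining Account differences:
  field label in record Account: type string changed to bytes -> matters for Account compatibility verdicts, not for this value's decode
  removed field age from record Geo (its key "age" joins the reserved list) -> inert under this dialect — no rule fires on Account and the result does not move
  field retries in record Geo: optional changed to required -> inert under this dialect — no rule fires on Account and the result does not move

decoded: {"codes": {}, "contact": {"seq": -7, "title": "omega", "age": 100, "retries": 250}, "balance": 3.75, "label": null, "price": 0.25, "quantity": 5}


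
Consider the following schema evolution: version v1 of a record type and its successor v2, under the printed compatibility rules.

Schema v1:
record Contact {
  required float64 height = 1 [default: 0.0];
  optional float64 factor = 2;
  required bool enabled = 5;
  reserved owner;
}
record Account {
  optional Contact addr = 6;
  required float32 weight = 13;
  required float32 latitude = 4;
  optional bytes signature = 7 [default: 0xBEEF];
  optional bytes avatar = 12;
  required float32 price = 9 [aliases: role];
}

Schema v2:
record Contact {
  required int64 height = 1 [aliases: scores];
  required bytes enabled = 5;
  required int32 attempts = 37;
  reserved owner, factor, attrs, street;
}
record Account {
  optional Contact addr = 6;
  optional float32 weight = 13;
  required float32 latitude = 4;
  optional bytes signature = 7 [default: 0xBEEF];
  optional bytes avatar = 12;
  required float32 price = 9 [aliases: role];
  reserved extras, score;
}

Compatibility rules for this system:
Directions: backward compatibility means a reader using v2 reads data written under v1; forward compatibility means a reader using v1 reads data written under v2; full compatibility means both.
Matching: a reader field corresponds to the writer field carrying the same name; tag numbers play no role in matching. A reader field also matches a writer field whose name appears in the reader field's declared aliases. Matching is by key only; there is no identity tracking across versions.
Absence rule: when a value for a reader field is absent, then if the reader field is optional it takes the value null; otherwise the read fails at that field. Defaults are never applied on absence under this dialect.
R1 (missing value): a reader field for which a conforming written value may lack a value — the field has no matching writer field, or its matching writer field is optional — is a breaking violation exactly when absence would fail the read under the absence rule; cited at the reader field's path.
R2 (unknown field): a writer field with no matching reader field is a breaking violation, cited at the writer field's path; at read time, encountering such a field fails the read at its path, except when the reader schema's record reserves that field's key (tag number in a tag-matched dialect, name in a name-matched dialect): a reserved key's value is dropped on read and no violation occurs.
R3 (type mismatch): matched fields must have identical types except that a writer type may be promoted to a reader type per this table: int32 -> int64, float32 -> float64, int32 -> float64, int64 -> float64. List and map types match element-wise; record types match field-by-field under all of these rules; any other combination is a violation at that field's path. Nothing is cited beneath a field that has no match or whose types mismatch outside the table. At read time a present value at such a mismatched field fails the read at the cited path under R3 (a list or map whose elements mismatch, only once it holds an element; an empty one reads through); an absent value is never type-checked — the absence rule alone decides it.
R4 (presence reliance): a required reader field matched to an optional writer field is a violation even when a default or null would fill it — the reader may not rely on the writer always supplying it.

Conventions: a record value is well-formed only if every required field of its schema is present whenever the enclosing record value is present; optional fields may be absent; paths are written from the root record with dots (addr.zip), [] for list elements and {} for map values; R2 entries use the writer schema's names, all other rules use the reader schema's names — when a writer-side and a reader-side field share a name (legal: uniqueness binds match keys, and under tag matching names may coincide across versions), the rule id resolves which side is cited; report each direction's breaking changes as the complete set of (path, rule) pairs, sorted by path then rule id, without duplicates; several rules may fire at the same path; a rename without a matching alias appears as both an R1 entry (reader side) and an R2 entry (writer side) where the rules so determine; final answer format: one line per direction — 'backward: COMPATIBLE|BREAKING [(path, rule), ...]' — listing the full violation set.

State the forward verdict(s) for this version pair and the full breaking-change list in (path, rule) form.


forward: BREAKING [(addr.attempts, R2), (addr.enabled, R3), (weight, R1), (weight, R4)]

arrows below run writer -> reader for Account
forward for Account (reader v1, writer v2):
  addr: paired with writer addr (Contact -> Contact; writer optional)
  weight: paired with writer weight (float32 -> float32; writer optional)
  latitude: paired with writer latitude (float32 -> float32; writer required)
  signature: paired with writer signature (bytes -> bytes; writer optional)
  avatar: paired with writer avatar (bytes -> bytes; writer optional)
  price: paired with writer price (float32 -> float32; writer required)
  addr.height: paired with writer addr.height (int64 -> float64; writer required)
  no writer field matches reader addr.factor
  addr.enabled: paired with writer addr.enabled (bytes -> bool; writer required)
  writer field addr.attempts has no reader counterpart
  violation R2 at addr.attempts
  violation R3 at addr.enabled
  violation R1 at weight
  violation R4 at weight
  => forward: BREAKING (4)
the rest of the Account diff is inert for this question:
  field height in record Contact: type float64 changed to int64 (its default is dropped) -> fires only in the backward direction of Account, which is not asked here
  removed field factor from record Contact (its key "factor" joins the reserved list) -> inert for the asked Account verdict: nothing fires


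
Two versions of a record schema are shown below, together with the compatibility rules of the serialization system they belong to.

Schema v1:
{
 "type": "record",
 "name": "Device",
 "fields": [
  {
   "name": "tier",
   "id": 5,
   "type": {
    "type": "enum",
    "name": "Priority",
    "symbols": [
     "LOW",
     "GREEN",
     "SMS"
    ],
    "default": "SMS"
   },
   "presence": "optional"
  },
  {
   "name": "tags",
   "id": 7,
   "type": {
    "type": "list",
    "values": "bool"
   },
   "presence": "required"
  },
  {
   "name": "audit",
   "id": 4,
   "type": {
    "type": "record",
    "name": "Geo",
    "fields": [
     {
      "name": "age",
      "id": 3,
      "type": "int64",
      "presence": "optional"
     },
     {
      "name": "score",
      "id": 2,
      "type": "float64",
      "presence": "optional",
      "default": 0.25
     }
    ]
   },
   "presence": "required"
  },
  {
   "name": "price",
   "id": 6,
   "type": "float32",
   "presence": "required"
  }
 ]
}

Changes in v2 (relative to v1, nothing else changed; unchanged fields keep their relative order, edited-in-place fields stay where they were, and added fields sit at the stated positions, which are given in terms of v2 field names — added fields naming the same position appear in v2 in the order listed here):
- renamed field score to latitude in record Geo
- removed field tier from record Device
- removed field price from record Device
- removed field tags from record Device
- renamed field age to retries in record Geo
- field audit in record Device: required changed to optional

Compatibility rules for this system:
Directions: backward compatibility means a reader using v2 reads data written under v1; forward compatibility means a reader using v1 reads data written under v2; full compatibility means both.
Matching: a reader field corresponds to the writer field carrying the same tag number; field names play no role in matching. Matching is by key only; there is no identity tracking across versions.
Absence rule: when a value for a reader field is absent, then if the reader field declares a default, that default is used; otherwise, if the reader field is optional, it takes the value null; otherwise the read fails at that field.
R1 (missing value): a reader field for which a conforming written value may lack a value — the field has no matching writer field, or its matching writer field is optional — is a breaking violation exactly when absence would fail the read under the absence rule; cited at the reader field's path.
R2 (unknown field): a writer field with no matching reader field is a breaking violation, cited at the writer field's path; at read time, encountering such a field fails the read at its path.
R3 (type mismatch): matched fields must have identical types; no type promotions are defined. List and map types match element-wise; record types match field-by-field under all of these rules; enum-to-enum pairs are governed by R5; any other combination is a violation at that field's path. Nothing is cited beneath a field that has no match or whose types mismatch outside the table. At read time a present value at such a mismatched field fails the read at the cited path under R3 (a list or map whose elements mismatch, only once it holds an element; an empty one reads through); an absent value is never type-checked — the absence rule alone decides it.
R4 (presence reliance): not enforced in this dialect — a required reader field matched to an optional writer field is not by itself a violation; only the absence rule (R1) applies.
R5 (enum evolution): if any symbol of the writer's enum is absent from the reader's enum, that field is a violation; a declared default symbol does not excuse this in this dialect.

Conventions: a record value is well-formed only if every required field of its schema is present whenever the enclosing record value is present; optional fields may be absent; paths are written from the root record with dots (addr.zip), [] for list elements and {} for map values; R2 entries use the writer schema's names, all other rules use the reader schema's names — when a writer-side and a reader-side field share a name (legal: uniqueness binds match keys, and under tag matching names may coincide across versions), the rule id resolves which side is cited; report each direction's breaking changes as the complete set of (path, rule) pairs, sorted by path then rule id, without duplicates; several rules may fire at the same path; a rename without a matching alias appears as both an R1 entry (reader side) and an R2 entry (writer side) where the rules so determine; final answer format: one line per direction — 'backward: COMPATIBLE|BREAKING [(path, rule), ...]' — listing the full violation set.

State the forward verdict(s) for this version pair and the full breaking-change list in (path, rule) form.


in Device below, arrows point writer -> reader
forward on Device — v1 reading data written by v2:
  tier has no writer counterpart
  tags has no writer counterpart
  audit: paired with writer audit (Geo -> Geo; writer optional)
  price has no writer counterpart
  audit.age: paired with writer audit.retries (int64 -> int64; writer optional)
  audit.score: paired with writer audit.latitude (float64 -> float64; writer optional)
  breaking: (audit, R1)
  breaking: (price, R1)
  breaking: (tags, R1)
  => forward: BREAKING (3)
diffs on Device not affecting the asked answer:
  renamed field score to latitude in record Geo -> fires no rule on Device, leaving the asked answer as it is
  removed field tier from record Device -> matters only for Device's backward compatibility — outside the asked direction
  renamed field age to retries in record Geo -> fires no rule on Device, leaving the asked answer as it is

forward: BREAKING [(audit, R1), (price, R1), (tags, R1)]


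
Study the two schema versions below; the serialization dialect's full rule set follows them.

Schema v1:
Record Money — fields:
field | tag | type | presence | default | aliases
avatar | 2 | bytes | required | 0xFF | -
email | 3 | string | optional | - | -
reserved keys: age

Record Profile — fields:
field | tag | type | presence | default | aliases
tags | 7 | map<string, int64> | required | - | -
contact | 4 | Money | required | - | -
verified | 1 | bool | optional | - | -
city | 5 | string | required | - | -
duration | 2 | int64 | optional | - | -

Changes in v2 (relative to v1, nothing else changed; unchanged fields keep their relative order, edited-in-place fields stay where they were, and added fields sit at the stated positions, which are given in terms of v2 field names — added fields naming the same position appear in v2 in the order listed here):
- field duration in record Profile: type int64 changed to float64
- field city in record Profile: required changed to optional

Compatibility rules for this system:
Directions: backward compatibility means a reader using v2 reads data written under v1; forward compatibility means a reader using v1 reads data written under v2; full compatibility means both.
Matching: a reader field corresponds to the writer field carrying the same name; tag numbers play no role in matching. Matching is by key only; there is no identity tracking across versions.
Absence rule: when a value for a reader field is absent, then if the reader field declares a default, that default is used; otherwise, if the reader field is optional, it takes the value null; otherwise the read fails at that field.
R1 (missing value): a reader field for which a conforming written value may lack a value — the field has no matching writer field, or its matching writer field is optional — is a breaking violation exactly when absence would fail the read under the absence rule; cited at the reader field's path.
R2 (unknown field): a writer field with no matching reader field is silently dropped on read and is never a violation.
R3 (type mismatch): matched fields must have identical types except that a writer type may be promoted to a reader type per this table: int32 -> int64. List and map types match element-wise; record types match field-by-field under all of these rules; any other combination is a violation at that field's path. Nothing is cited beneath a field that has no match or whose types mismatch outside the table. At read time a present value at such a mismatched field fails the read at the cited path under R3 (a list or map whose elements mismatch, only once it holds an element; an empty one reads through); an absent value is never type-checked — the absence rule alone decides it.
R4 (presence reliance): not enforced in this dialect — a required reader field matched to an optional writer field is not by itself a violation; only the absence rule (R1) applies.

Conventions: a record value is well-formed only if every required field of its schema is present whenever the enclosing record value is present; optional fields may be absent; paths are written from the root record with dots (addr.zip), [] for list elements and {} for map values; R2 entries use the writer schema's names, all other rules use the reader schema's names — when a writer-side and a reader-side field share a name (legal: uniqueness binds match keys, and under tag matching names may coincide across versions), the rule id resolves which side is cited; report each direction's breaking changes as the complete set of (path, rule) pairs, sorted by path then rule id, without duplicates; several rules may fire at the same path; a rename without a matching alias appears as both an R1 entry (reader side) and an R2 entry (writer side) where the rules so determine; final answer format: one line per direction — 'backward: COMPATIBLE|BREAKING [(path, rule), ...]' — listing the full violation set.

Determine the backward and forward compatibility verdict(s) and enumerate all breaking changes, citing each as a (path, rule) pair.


backward: BREAKING [(duration, R3)]; forward: BREAKING [(city, R1), (duration, R3)]

in Profile below, arrows point writer -> reader
backward for Profile (reader v2, writer v1):
  tags: map<string, int64> -> map<string, int64>, writer required; from tags
  contact: Money -> Money, writer required; from contact
  verified: bool -> bool, writer optional; from verified
  city: string -> string, writer required; from city
  duration: int64 -> float64, writer optional; from duration
  contact.avatar: bytes -> bytes, writer required; from contact.avatar
  contact.email: string -> string, writer optional; from contact.email
  rule R3 violated at duration
  backward on Profile therefore BREAKING (1)
forward for Profile (reader v1, writer v2):
  tags: map<string, int64> -> map<string, int64>, writer required; from tags
  contact: Money -> Money, writer required; from contact
  verified: bool -> bool, writer optional; from verified
  city: string -> string, writer optional; from city
  duration: float64 -> int64, writer optional; from duration
  contact.avatar: bytes -> bytes, writer required; from contact.avatar
  contact.email: string -> string, writer optional; from contact.email
  rule R1 violated at city
  rule R3 violated at duration
  forward on Profile therefore BREAKING (2)


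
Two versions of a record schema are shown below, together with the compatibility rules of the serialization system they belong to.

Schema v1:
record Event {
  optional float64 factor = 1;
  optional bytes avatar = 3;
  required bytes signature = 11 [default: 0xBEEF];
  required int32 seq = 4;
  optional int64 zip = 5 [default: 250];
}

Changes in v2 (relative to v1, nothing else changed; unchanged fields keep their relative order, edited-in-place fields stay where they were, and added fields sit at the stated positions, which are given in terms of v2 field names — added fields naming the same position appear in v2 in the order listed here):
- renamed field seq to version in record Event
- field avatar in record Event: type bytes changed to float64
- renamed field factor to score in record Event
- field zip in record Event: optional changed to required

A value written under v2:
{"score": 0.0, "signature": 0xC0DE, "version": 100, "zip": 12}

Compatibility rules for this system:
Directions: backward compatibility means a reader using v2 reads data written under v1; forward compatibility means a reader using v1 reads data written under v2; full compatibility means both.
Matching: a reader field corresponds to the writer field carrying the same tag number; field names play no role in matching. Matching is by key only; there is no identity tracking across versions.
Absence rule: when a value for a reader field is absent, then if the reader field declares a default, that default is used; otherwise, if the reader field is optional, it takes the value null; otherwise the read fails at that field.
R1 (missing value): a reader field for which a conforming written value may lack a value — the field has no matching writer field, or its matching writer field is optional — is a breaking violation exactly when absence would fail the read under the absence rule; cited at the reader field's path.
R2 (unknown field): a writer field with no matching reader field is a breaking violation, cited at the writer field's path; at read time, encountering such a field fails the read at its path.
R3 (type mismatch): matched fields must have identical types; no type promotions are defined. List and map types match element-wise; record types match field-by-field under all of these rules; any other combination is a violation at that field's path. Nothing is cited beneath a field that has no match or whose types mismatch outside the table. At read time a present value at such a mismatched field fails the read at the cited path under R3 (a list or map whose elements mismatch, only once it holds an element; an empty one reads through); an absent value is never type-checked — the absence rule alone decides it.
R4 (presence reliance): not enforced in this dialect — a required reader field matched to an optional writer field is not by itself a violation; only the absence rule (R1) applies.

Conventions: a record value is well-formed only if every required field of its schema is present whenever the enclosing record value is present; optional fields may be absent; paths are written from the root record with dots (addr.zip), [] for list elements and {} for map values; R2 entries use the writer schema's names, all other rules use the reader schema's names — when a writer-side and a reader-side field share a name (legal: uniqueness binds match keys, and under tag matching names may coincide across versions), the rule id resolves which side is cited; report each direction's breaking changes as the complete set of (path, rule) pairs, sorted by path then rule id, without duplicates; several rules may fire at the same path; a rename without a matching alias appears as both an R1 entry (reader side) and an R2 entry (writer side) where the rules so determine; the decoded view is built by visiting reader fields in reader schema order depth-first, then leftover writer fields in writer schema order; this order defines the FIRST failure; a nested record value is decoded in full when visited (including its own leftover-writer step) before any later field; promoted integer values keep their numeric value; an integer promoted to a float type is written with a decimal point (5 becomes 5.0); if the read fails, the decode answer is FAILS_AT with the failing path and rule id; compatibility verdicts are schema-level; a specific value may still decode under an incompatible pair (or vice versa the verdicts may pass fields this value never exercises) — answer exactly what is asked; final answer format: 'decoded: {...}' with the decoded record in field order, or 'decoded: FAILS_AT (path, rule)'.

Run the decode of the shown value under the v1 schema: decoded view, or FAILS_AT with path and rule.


each type pair in Event: writer, then reader
decoding the Event value with the v1 reader:
  factor := 0.0 (from writer score)
  avatar := null (absent, optional -> null)
  signature := 0xC0DE
  seq := 100 (from writer version)
  zip := 12
  => decoded: {"factor": 0.0, "avatar": null, "signature": 0xC0DE, "seq": 100, "zip": 12}
checking off the Event differences that do not matter here:
  renamed field seq to version in record Event -> inert under this dialect — no rule fires on Event and the result does not move
  field avatar in record Event: type bytes changed to float64 -> shifts the Event verdicts, not this decode
  renamed field factor to score in record Event -> inert under this dialect — no rule fires on Event and the result does not move
  field zip in record Event: optional changed to required -> inert under this dialect — no rule fires on Event and the result does not move

decoded: {"factor": 0.0, "avatar": null, "signature": 0xC0DE, "seq": 100, "zip": 12}


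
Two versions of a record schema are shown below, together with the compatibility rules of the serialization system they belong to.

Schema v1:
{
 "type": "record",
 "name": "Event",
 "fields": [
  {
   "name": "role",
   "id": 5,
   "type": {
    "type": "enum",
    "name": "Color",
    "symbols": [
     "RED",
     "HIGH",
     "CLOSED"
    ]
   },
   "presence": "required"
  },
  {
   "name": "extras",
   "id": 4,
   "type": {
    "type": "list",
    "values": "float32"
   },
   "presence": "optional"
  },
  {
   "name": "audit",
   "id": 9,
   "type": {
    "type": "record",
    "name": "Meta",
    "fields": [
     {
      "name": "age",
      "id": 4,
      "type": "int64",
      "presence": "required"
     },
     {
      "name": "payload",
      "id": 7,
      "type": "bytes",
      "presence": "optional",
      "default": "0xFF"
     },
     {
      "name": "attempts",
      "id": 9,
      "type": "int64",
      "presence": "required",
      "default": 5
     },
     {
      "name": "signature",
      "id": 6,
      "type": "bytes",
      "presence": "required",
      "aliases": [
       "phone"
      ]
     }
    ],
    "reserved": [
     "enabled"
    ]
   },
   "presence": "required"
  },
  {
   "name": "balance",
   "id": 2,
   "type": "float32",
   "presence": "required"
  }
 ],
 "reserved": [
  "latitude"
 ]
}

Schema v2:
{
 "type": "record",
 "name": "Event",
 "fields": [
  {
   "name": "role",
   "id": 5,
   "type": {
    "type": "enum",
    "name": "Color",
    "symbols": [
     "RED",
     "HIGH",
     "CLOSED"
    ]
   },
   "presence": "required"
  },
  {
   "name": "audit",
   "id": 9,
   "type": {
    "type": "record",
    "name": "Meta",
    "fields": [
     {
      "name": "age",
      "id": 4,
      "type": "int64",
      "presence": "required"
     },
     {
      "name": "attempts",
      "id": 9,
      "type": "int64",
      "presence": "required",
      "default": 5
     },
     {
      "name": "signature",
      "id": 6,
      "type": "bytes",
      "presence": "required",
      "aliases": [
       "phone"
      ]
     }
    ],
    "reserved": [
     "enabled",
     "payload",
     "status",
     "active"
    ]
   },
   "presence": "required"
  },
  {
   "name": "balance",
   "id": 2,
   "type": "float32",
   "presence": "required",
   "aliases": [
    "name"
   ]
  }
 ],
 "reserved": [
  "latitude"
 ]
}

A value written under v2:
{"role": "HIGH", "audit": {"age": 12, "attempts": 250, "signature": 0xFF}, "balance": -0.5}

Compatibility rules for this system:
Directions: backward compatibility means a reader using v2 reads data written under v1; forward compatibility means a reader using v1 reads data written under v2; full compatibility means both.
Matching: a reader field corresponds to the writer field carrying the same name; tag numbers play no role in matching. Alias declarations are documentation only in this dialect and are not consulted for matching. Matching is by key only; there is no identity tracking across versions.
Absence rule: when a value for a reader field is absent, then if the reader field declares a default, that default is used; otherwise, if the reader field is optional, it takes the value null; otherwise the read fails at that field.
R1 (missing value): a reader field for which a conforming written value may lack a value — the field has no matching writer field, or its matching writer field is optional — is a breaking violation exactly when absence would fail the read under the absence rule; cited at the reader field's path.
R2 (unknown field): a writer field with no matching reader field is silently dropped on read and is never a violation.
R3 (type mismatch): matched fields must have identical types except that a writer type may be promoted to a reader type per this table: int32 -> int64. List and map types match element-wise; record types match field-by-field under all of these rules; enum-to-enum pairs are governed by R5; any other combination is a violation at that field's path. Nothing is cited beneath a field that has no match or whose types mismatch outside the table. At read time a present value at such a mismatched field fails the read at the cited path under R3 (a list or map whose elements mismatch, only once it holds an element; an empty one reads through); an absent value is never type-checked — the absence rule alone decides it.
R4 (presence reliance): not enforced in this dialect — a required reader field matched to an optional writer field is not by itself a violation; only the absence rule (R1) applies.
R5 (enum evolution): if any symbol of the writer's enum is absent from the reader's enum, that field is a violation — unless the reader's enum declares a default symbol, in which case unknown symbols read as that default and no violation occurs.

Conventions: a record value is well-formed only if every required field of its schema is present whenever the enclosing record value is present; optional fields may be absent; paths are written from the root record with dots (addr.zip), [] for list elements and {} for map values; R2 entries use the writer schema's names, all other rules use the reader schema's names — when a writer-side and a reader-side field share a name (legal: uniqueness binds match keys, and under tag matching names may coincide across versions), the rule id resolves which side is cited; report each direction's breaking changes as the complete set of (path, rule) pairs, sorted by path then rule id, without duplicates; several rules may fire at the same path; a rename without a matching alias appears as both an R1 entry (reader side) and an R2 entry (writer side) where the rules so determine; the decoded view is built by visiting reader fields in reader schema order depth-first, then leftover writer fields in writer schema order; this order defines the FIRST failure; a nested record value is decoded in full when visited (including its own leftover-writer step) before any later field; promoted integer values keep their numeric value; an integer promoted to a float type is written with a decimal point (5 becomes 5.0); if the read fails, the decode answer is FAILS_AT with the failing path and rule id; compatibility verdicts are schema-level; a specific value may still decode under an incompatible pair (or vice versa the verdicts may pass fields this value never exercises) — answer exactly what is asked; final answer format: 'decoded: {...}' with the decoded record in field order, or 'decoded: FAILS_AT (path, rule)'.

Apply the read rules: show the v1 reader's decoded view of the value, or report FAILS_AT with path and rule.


decoded: {"role": "HIGH", "extras": null, "audit": {"age": 12, "payload": 0xFF, "attempts": 250, "signature": 0xFF}, "balance": -0.5}

arrows below run writer -> reader for Event
migrating the Event value to v1:
  role := "HIGH"
  extras := null (absent, optional -> null)
  audit.age := 12
  audit.payload := 0xFF (absent -> default)
  audit.attempts := 250
  audit.signature := 0xFF
  balance := -0.5
  => decoded: {"role": "HIGH", "extras": null, "audit": {"age": 12, "payload": 0xFF, "attempts": 250, "signature": 0xFF}, "balance": -0.5}
ruling out the remaining Event differences:
  removed field payload from record Meta (its key "payload" joins the reserved list) -> triggers nothing under the printed rules; the Event answer is the same either way
  removed field extras from record Event -> triggers nothing under the printed rules; the Event answer is the same either way


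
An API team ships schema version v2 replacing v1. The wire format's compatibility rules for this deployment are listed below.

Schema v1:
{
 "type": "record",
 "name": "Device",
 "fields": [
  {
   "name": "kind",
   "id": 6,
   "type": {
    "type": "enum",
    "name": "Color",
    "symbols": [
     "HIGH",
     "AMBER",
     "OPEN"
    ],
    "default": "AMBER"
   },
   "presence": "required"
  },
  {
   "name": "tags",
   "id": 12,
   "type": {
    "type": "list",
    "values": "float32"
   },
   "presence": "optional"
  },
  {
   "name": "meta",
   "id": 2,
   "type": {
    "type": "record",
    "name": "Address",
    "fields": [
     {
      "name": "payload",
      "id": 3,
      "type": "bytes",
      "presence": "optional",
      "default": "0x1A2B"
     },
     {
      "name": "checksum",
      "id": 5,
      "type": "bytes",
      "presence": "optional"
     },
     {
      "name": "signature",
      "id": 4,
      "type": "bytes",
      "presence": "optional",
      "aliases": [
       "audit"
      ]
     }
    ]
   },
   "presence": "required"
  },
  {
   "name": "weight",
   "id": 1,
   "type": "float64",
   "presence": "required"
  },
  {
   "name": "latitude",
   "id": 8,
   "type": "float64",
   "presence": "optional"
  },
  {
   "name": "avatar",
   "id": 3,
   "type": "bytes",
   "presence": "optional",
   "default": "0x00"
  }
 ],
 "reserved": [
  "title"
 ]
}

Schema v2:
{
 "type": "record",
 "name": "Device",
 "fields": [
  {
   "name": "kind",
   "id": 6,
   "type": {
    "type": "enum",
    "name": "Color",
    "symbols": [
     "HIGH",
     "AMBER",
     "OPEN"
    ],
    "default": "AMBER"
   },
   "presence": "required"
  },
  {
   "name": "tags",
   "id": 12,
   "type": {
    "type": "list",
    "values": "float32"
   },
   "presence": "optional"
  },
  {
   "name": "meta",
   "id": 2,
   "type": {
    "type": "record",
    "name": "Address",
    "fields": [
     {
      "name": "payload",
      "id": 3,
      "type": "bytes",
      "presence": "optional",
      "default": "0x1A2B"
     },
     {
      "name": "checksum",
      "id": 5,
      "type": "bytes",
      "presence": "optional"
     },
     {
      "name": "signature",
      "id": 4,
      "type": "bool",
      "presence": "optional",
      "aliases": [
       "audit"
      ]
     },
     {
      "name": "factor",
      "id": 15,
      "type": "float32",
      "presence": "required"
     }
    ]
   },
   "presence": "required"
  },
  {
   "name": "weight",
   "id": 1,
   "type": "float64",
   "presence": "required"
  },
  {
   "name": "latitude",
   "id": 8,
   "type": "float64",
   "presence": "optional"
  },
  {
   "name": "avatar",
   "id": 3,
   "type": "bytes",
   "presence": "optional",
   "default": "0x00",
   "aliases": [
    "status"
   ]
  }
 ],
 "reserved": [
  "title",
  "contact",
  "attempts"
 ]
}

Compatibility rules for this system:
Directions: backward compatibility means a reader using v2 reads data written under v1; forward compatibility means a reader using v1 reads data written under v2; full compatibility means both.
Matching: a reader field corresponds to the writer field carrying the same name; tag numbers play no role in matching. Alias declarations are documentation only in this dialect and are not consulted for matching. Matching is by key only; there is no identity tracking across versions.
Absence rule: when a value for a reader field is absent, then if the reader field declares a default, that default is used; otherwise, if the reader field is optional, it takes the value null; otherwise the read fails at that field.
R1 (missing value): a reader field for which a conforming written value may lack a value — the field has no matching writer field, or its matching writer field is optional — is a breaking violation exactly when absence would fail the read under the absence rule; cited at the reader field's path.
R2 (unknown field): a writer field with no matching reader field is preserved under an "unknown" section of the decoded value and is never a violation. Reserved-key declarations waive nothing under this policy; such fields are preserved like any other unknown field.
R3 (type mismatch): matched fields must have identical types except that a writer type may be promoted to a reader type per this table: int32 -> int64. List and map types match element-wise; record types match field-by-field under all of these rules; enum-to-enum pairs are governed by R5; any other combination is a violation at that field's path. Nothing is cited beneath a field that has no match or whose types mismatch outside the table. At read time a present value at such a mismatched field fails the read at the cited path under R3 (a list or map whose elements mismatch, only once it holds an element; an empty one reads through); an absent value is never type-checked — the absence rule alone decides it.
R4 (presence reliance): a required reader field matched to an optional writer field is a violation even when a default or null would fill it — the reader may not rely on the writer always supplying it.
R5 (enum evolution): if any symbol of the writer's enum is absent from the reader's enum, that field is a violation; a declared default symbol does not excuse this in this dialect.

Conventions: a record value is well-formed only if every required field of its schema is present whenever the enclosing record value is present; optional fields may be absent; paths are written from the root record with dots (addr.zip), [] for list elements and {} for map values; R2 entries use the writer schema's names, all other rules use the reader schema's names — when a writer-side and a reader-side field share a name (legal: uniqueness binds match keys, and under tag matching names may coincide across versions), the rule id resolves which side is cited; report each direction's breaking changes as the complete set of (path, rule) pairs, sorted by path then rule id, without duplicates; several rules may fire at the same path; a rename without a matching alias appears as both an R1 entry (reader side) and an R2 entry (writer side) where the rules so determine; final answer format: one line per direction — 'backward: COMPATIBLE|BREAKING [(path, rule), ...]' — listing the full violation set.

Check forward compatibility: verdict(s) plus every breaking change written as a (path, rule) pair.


forward: BREAKING [(meta.signature, R3)]

the writer's type comes first in each Device pair
forward for Device (reader v1, writer v2):
  Color -> Color, writer required: kind aligns to kind
  list<float32> -> list<float32>, writer optional: tags aligns to tags
  Address -> Address, writer required: meta aligns to meta
  float64 -> float64, writer required: weight aligns to weight
  float64 -> float64, writer optional: latitude aligns to latitude
  bytes -> bytes, writer optional: avatar aligns to avatar
  bytes -> bytes, writer optional: meta.payload aligns to meta.payload
  bytes -> bytes, writer optional: meta.checksum aligns to meta.checksum
  bool -> bytes, writer optional: meta.signature aligns to meta.signature
  writer meta.factor: unknown to reader
  breaking: (meta.signature, R3)
  forward on Device therefore BREAKING (1)
the other Device changes do not affect what is asked:
  added field factor to record Address: required float32, tag 15 (in v2 it sits last) -> its effect on Device is confined to the backward direction, not asked
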